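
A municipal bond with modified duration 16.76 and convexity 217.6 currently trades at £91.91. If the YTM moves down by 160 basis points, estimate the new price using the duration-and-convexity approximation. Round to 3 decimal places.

£119.117

Duration effect: -D_mod·Δy = -16.76 × (-0.016) = +0.268160
Convexity effect: ½·C·(Δy)² = 0.5 × 217.6 × (-0.016)² = +0.0278528
ΔP/P ≈ +0.268160 + 0.0278528 = +0.2960128
New price ≈ 91.91 × (1 + 0.2960128) = 119.116536448.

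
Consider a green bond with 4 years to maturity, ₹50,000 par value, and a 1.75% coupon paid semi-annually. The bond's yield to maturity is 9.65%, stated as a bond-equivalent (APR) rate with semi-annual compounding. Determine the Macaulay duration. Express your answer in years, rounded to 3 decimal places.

Periodic yield y = 0.04825. Discount each cash flow and weight by its period:
  t   CF        PV=CF/(1+0.04825)^t    t·PV
  1       437.50       417.3623       417.3623
  2       437.50       398.1515       796.3029
  3       437.50       379.8249     1,139.4747
  4       437.50       362.3419     1,449.3677
  5       437.50       345.6636     1,728.3182
  6       437.50       329.7531     1,978.5183
  7       437.50       314.5748     2,202.0238
  8    50,437.50    34,596.6927   276,773.5412
  Σ                 37,144.3647   286,484.9091
Price P = Σ PV = 37,144.3647.
Macaulay duration = Σ(t·PV) / P = 286,484.9091 / 37,144.3647 = 7.71274 half-year periods.
In years: 7.71274 / 2 = 3.85637 years.

3.856 years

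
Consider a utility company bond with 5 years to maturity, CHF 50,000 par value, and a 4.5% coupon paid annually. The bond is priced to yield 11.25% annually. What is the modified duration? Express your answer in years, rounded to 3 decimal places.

Periodic yield y = 0.1125. First find Macaulay duration:
  t   CF        PV=CF/(1+0.1125)^t    t·PV
  1     2,250.00     2,022.4719     2,022.4719
  2     2,250.00     1,817.9523     3,635.9046
  3     2,250.00     1,634.1144     4,902.3432
  4     2,250.00     1,468.8669     5,875.4675
  5    52,250.00    30,660.9916   153,304.9581
  Σ                 37,604.3971   169,741.1454
P = 37,604.3971; Macaulay duration = 169,741.1454 / 37,604.3971 = 4.51386 years.
Modified duration = D_Mac / (1 + y) = 4.51386 / 1.1125 = 4.05741 years.

4.057 years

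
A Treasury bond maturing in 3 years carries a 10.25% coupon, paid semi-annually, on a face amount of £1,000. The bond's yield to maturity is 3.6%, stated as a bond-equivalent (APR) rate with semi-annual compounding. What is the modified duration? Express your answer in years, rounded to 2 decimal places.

Periodic yield y = 0.018. First find Macaulay duration:
  t   CF        PV=CF/(1+0.018)^t    t·PV
  1        51.25        50.3438        50.3438
  2        51.25        49.4536        98.9073
  3        51.25        48.5792       145.7377
  4        51.25        47.7203       190.8810
  5        51.25        46.8765       234.3824
  6     1,051.25       944.5378     5,667.2268
  Σ                  1,187.5112     6,387.4789
P = 1,187.5112; Macaulay duration = 6,387.4789 / 1,187.5112 = 5.37888 half-year periods = 2.68944 years.
Modified duration = D_Mac / (1 + y) = 2.68944 / 1.018 = 2.64189 years.

2.64 years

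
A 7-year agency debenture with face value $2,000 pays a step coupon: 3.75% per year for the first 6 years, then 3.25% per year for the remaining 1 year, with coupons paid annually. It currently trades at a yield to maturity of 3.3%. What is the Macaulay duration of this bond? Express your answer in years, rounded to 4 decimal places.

Periodic yield y = 0.033. Discount each cash flow and weight by its year:
  t   CF        PV=CF/(1+0.033)^t    t·PV
  1        75.00        72.6041        72.6041
  2        75.00        70.2847       140.5693
  3        75.00        68.0394       204.1181
  4        75.00        65.8658       263.4632
  5        75.00        63.7617       318.8083
  6        75.00        61.7247       370.3485
  7     2,065.00     1,645.1966    11,516.3763
  Σ                  2,047.4769    12,886.2878
Price P = Σ PV = 2,047.4769.
Macaulay duration = Σ(t·PV) / P = 12,886.2878 / 2,047.4769 = 6.29374 years.

6.2937 years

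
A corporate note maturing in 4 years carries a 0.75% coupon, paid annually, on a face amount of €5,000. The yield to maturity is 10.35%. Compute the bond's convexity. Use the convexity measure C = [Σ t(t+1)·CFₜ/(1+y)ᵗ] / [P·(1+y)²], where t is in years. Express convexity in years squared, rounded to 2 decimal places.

With y = 0.1035:
  t   CF        PV=CF/(1+0.1035)^t    t·PV        t(t+1)·PV
  1        37.50        33.9828        33.9828          67.9656
  2        37.50        30.7955        61.5909         184.7727
  3        37.50        27.9071        83.7212         334.8849
  4     5,037.50     3,397.2359    13,588.9437      67,944.7187
  Σ                  3,489.9212    13,768.2386      68,532.3418
P = 3,489.9212.
Convexity = Σ t(t+1)·PV / [P·(1+y)²] = 68,532.3418 / (3,489.9212 × 1.217712) = 16.12632.

16.13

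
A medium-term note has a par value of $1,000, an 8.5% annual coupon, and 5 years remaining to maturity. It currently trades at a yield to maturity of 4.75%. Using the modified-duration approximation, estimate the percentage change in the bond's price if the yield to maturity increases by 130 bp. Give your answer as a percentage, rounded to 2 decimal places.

-5.38%

Periodic yield y = 0.0475. Modified duration first:
  t   CF        PV=CF/(1+0.0475)^t    t·PV
  1        85.00        81.1456        81.1456
  2        85.00        77.4660       154.9319
  3        85.00        73.9532       221.8595
  4        85.00        70.5997       282.3988
  5     1,085.00       860.3191     4,301.5957
  Σ                  1,163.4835     5,041.9314
P = 1,163.4835; D_Mac = 4.33348 yrs; D_mod = 4.33348/(1+0.0475) = 4.13697 yrs.
ΔP/P ≈ -D_mod · Δy = -4.13697 × (+0.013) = -0.053781 = -5.3781%.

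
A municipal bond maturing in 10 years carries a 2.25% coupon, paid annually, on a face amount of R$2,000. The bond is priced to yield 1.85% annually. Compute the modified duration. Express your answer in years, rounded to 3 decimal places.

Periodic yield y = 0.0185. First find Macaulay duration:
  t   CF        PV=CF/(1+0.0185)^t    t·PV
  1        45.00        44.1826        44.1826
  2        45.00        43.3801        86.7602
  3        45.00        42.5921       127.7764
  4        45.00        41.8185       167.2740
  5        45.00        41.0589       205.2945
  6        45.00        40.3131       241.8787
  7        45.00        39.5809       277.0661
  8        45.00        38.8619       310.8954
  9        45.00        38.1560       343.4043
  10    2,045.00     1,702.4838    17,024.8376
  Σ                  2,072.4279    18,829.3697
P = 2,072.4279; Macaulay duration = 18,829.3697 / 2,072.4279 = 9.08566 years.
Modified duration = D_Mac / (1 + y) = 9.08566 / 1.0185 = 8.92063 years.

8.921 years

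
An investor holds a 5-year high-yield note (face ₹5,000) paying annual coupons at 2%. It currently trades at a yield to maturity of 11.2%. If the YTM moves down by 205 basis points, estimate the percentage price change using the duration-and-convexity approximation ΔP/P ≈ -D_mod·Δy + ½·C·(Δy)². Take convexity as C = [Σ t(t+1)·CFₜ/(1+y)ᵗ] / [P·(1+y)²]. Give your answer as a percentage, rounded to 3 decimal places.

With y = 0.112:
  t   CF        PV=CF/(1+0.112)^t    t·PV        t(t+1)·PV
  1       100.00        89.9281        89.9281         179.8561
  2       100.00        80.8706       161.7411         485.2233
  3       100.00        72.7253       218.1760         872.7038
  4       100.00        65.4005       261.6019       1,308.0093
  5     5,100.00     2,999.4819    14,997.4093      89,984.4558
  Σ                  3,308.4063    15,728.8563      92,830.2484
P = 3,308.4063; D_Mac = 4.75421 yrs; D_mod = 4.27537 yrs; C = 22.69139.
Duration effect: -4.27537 × (-0.0205) = +0.087645
Convexity effect: 0.5 × 22.69139 × (-0.0205)² = +0.0047680
ΔP/P ≈ +0.087645 + 0.0047680 = +0.092413 = +9.2413%.

+9.241%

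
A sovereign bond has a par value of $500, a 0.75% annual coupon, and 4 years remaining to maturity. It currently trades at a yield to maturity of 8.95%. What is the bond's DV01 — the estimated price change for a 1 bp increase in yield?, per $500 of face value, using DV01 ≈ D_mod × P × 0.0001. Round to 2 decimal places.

Periodic yield y = 0.0895.
  t   CF        PV=CF/(1+0.0895)^t    t·PV
  1         3.75         3.4419         3.4419
  2         3.75         3.1592         6.3184
  3         3.75         2.8997         8.6990
  4       503.75       357.5248     1,430.0990
  Σ                    367.0256     1,448.5584
P = 367.0256; D_Mac = 3.94675 yrs; D_mod = 3.62253 yrs.
DV01 ≈ 3.62253 × 367.0256 × 0.0001 = 0.132956.

$0.13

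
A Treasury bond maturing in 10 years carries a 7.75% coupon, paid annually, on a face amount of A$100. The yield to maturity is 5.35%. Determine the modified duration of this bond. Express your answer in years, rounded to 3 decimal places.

7.164 years

Periodic yield y = 0.0535. First find Macaulay duration:
  t   CF        PV=CF/(1+0.0535)^t    t·PV
  1         7.75         7.3564         7.3564
  2         7.75         6.9828        13.9657
  3         7.75         6.6282        19.8847
  4         7.75         6.2916        25.1665
  5         7.75         5.9721        29.8606
  6         7.75         5.6688        34.0131
  7         7.75         5.3810        37.6667
  8         7.75         5.1077        40.8616
  9         7.75         4.8483        43.6348
  10      107.75        63.9841       639.8407
  Σ                    118.2212       892.2510
P = 118.2212; Macaulay duration = 892.2510 / 118.2212 = 7.54730 years.
Modified duration = D_Mac / (1 + y) = 7.54730 / 1.0535 = 7.16403 years.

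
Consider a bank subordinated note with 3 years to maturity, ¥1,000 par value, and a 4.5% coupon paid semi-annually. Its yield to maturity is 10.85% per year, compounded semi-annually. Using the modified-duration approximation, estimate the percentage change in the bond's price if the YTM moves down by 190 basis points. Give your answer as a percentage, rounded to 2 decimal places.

Periodic yield y = 0.05425. Modified duration first:
  t   CF        PV=CF/(1+0.05425)^t    t·PV
  1        22.50        21.3422        21.3422
  2        22.50        20.2440        40.4879
  3        22.50        19.2022        57.6067
  4        22.50        18.2141        72.8565
  5        22.50        17.2768        86.3842
  6     1,022.50       744.7348     4,468.4089
  Σ                    841.0141     4,747.0864
P = 841.0141; D_Mac = 5.64448 half-year periods = 2.82224 yrs; D_mod = 2.82224/(1+0.05425) = 2.67701 yrs.
ΔP/P ≈ -D_mod · Δy = -2.67701 × (-0.019) = +0.050863 = +5.0863%.

+5.09%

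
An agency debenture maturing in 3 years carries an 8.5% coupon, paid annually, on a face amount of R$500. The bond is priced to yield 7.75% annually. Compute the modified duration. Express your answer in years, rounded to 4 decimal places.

Periodic yield y = 0.0775. First find Macaulay duration:
  t   CF        PV=CF/(1+0.0775)^t    t·PV
  1        42.50        39.4432        39.4432
  2        42.50        36.6062        73.2124
  3       542.50       433.6585     1,300.9756
  Σ                    509.7079     1,413.6311
P = 509.7079; Macaulay duration = 1,413.6311 / 509.7079 = 2.77341 years.
Modified duration = D_Mac / (1 + y) = 2.77341 / 1.0775 = 2.57393 years.

2.5739 years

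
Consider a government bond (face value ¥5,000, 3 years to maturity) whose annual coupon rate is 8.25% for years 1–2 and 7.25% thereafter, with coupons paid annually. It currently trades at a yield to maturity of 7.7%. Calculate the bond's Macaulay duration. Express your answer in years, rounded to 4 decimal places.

Periodic yield y = 0.077. Discount each cash flow and weight by its year:
  t   CF        PV=CF/(1+0.077)^t    t·PV
  1       412.50       383.0084       383.0084
  2       412.50       355.6252       711.2504
  3     5,362.50     4,292.5978    12,877.7933
  Σ                  5,031.2313    13,972.0521
Price P = Σ PV = 5,031.2313.
Macaulay duration = Σ(t·PV) / P = 13,972.0521 / 5,031.2313 = 2.77706 years.

2.7771 years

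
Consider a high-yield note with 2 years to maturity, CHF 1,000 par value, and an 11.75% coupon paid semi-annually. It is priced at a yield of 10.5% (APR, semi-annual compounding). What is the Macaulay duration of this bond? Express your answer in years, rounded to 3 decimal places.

1.842 years

Periodic yield y = 0.0525. Discount each cash flow and weight by its period:
  t   CF        PV=CF/(1+0.0525)^t    t·PV
  1        58.75        55.8195        55.8195
  2        58.75        53.0351       106.0703
  3        58.75        50.3897       151.1690
  4     1,058.75       862.7898     3,451.1592
  Σ                  1,022.0341     3,764.2180
Price P = Σ PV = 1,022.0341.
Macaulay duration = Σ(t·PV) / P = 3,764.2180 / 1,022.0341 = 3.68307 half-year periods.
In years: 3.68307 / 2 = 1.84153 years.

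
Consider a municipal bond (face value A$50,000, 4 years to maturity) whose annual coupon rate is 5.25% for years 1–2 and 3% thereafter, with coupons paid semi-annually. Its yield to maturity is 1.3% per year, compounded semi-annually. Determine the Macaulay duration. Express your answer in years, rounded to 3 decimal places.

Periodic yield y = 0.0065. Discount each cash flow and weight by its period:
  t   CF        PV=CF/(1+0.0065)^t    t·PV
  1     1,312.50     1,304.0238     1,304.0238
  2     1,312.50     1,295.6024     2,591.2049
  3     1,312.50     1,287.2354     3,861.7062
  4     1,312.50     1,278.9224     5,115.6896
  5       750.00       726.0932     3,630.4660
  6       750.00       721.4041     4,328.4244
  7       750.00       716.7452     5,017.2166
  8    50,750.00    48,186.5477   385,492.3818
  Σ                 55,516.5743   411,341.1132
Price P = Σ PV = 55,516.5743.
Macaulay duration = Σ(t·PV) / P = 411,341.1132 / 55,516.5743 = 7.40934 half-year periods.
In years: 7.40934 / 2 = 3.70467 years.

3.705 years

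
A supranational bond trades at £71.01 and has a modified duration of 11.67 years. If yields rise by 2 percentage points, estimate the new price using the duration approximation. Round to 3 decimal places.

Duration approximation: ΔP/P ≈ -D_mod · Δy = -11.67 × (+0.02) = -0.233400.
New price ≈ 71.01 × (1 - 0.233400) = 54.436266.

£54.436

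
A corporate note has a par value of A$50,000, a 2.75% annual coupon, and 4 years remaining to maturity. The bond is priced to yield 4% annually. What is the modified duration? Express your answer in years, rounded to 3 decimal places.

3.690 years

Periodic yield y = 0.04. First find Macaulay duration:
  t   CF        PV=CF/(1+0.04)^t    t·PV
  1     1,375.00     1,322.1154     1,322.1154
  2     1,375.00     1,271.2648     2,542.5296
  3     1,375.00     1,222.3700     3,667.1100
  4    51,375.00    43,915.5653   175,662.2613
  Σ                 47,731.3155   183,194.0162
P = 47,731.3155; Macaulay duration = 183,194.0162 / 47,731.3155 = 3.83803 years.
Modified duration = D_Mac / (1 + y) = 3.83803 / 1.04 = 3.69041 years.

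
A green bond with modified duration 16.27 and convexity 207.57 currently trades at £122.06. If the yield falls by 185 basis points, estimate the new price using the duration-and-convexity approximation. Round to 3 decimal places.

Duration effect: -D_mod·Δy = -16.27 × (-0.0185) = +0.300995
Convexity effect: ½·C·(Δy)² = 0.5 × 207.57 × (-0.0185)² = +0.03552041625
ΔP/P ≈ +0.300995 + 0.03552041625 = +0.33651541625
New price ≈ 122.06 × (1 + 0.33651541625) = 163.135071707475.

£163.135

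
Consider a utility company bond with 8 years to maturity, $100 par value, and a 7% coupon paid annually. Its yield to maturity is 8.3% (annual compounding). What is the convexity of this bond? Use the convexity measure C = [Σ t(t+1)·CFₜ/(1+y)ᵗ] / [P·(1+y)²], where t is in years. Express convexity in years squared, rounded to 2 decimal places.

With y = 0.083:
  t   CF        PV=CF/(1+0.083)^t    t·PV        t(t+1)·PV
  1         7.00         6.4635         6.4635          12.9271
  2         7.00         5.9682        11.9363          35.8090
  3         7.00         5.5108        16.5323          66.1293
  4         7.00         5.0884        20.3537         101.7687
  5         7.00         4.6985        23.4923         140.9539
  6         7.00         4.3384        26.0303         182.2118
  7         7.00         4.0059        28.0412         224.3297
  8       107.00        56.5400       452.3203       4,070.8830
  Σ                     92.6137       585.1701       4,835.0125
P = 92.6137.
Convexity = Σ t(t+1)·PV / [P·(1+y)²] = 4,835.0125 / (92.6137 × 1.172889) = 44.51082.

44.51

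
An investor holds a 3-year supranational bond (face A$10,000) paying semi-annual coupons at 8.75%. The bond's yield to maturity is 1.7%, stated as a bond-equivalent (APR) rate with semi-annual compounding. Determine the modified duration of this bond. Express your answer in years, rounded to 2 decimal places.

Periodic yield y = 0.0085. First find Macaulay duration:
  t   CF        PV=CF/(1+0.0085)^t    t·PV
  1       437.50       433.8126       433.8126
  2       437.50       430.1563       860.3125
  3       437.50       426.5308     1,279.5923
  4       437.50       422.9358     1,691.7432
  5       437.50       419.3711     2,096.8557
  6    10,437.50     9,920.6716    59,524.0295
  Σ                 12,053.4781    65,886.3458
P = 12,053.4781; Macaulay duration = 65,886.3458 / 12,053.4781 = 5.46617 half-year periods = 2.73308 years.
Modified duration = D_Mac / (1 + y) = 2.73308 / 1.0085 = 2.71005 years.

2.71 years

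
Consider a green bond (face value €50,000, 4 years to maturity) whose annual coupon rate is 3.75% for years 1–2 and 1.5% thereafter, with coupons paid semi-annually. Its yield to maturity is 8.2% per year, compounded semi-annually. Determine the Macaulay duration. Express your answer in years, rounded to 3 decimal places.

3.747 years

Periodic yield y = 0.041. Discount each cash flow and weight by its period:
  t   CF        PV=CF/(1+0.041)^t    t·PV
  1       937.50       900.5764       900.5764
  2       937.50       865.1070     1,730.2140
  3       937.50       831.0346     2,493.1037
  4       937.50       798.3041     3,193.2164
  5       375.00       306.7451     1,533.7255
  6       375.00       294.6639     1,767.9832
  7       375.00       283.0585     1,981.4093
  8    50,375.00    36,526.5978   292,212.7827
  Σ                 40,806.0873   305,813.0112
Price P = Σ PV = 40,806.0873.
Macaulay duration = Σ(t·PV) / P = 305,813.0112 / 40,806.0873 = 7.49430 half-year periods.
In years: 7.49430 / 2 = 3.74715 years.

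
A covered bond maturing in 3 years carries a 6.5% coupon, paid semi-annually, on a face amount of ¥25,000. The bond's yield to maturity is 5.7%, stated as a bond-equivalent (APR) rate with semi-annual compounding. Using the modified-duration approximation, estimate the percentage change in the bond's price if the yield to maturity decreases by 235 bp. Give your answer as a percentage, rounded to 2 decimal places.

Periodic yield y = 0.0285. Modified duration first:
  t   CF        PV=CF/(1+0.0285)^t    t·PV
  1       812.50       789.9854       789.9854
  2       812.50       768.0947     1,536.1894
  3       812.50       746.8106     2,240.4318
  4       812.50       726.1163     2,904.4652
  5       812.50       705.9954     3,529.9771
  6    25,812.50    21,807.4202   130,844.5215
  Σ                 25,544.4227   141,845.5705
P = 25,544.4227; D_Mac = 5.55290 half-year periods = 2.77645 yrs; D_mod = 2.77645/(1+0.0285) = 2.69951 yrs.
ΔP/P ≈ -D_mod · Δy = -2.69951 × (-0.0235) = +0.063439 = +6.3439%.

+6.34%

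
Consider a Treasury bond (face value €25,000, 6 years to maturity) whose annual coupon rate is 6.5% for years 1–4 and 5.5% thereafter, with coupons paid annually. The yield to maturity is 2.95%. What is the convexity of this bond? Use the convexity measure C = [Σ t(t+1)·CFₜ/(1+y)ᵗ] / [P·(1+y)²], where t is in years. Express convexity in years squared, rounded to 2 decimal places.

32.91

With y = 0.0295:
  t   CF        PV=CF/(1+0.0295)^t    t·PV        t(t+1)·PV
  1     1,625.00     1,578.4361     1,578.4361       3,156.8723
  2     1,625.00     1,533.2065     3,066.4131       9,199.2392
  3     1,625.00     1,489.2730     4,467.8190      17,871.2759
  4     1,625.00     1,446.5983     5,786.3933      28,931.9667
  5     1,375.00     1,188.9701     5,944.8506      35,669.1038
  6    26,375.00    22,153.0926   132,918.5555     930,429.8886
  Σ                 29,389.5767   153,762.4677   1,025,258.3466
P = 29,389.5767.
Convexity = Σ t(t+1)·PV / [P·(1+y)²] = 1,025,258.3466 / (29,389.5767 × 1.059870) = 32.91450.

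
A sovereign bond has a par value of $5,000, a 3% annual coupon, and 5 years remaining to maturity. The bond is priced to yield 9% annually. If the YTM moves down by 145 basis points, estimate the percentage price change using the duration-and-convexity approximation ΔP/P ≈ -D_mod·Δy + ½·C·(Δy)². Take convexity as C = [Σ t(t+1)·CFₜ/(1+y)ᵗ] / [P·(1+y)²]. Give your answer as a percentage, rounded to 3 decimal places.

With y = 0.09:
  t   CF        PV=CF/(1+0.09)^t    t·PV        t(t+1)·PV
  1       150.00       137.6147       137.6147         275.2294
  2       150.00       126.2520       252.5040         757.5120
  3       150.00       115.8275       347.4826       1,389.9303
  4       150.00       106.2638       425.0551       2,125.2756
  5     5,150.00     3,347.1466    16,735.7332     100,414.3992
  Σ                  3,833.1046    17,898.3896     104,962.3464
P = 3,833.1046; D_Mac = 4.66942 yrs; D_mod = 4.28387 yrs; C = 23.04782.
Duration effect: -4.28387 × (-0.0145) = +0.062116
Convexity effect: 0.5 × 23.04782 × (-0.0145)² = +0.0024229
ΔP/P ≈ +0.062116 + 0.0024229 = +0.064539 = +6.4539%.

+6.454%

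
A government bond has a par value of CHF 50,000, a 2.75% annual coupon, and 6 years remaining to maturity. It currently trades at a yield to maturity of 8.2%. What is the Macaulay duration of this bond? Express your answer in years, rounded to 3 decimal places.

Periodic yield y = 0.082. Discount each cash flow and weight by its year:
  t   CF        PV=CF/(1+0.082)^t    t·PV
  1     1,375.00     1,270.7948     1,270.7948
  2     1,375.00     1,174.4869     2,348.9738
  3     1,375.00     1,085.4777     3,256.4332
  4     1,375.00     1,003.2142     4,012.8567
  5     1,375.00       927.1850     4,635.9250
  6    51,375.00    32,017.5628   192,105.3769
  Σ                 37,478.7214   207,630.3603
Price P = Σ PV = 37,478.7214.
Macaulay duration = Σ(t·PV) / P = 207,630.3603 / 37,478.7214 = 5.53995 years.

5.540 years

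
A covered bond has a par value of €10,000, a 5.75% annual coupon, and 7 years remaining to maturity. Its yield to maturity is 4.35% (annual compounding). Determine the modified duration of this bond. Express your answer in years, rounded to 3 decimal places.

5.752 years

Periodic yield y = 0.0435. First find Macaulay duration:
  t   CF        PV=CF/(1+0.0435)^t    t·PV
  1       575.00       551.0302       551.0302
  2       575.00       528.0596     1,056.1192
  3       575.00       506.0466     1,518.1397
  4       575.00       484.9512     1,939.8048
  5       575.00       464.7352     2,323.6761
  6       575.00       445.3620     2,672.1718
  7    10,575.00     7,849.3411    54,945.3877
  Σ                 10,829.5258    65,006.3294
P = 10,829.5258; Macaulay duration = 65,006.3294 / 10,829.5258 = 6.00269 years.
Modified duration = D_Mac / (1 + y) = 6.00269 / 1.0435 = 5.75246 years.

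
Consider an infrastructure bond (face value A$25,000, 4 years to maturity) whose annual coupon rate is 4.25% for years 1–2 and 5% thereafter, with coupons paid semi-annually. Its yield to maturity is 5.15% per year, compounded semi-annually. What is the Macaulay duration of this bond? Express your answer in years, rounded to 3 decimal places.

3.709 years

Periodic yield y = 0.02575. Discount each cash flow and weight by its period:
  t   CF        PV=CF/(1+0.02575)^t    t·PV
  1       531.25       517.9137       517.9137
  2       531.25       504.9122     1,009.8245
  3       531.25       492.2371     1,476.7114
  4       531.25       479.8802     1,919.5208
  5       625.00       550.3924     2,751.9618
  6       625.00       536.5755     3,219.4532
  7       625.00       523.1056     3,661.7389
  8    25,625.00    20,908.9233   167,271.3862
  Σ                 24,513.9400   181,828.5105
Price P = Σ PV = 24,513.9400.
Macaulay duration = Σ(t·PV) / P = 181,828.5105 / 24,513.9400 = 7.41735 half-year periods.
In years: 7.41735 / 2 = 3.70868 years.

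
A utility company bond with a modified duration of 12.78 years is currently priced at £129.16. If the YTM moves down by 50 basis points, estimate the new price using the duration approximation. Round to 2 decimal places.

£137.41

Duration approximation: ΔP/P ≈ -D_mod · Δy = -12.78 × (-0.005) = +0.063900.
New price ≈ 129.16 × (1 + 0.063900) = 137.413324.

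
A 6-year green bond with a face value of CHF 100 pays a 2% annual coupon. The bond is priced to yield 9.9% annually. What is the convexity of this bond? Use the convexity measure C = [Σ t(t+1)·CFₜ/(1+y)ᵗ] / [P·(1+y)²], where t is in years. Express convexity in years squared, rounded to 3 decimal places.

31.958

With y = 0.099:
  t   CF        PV=CF/(1+0.099)^t    t·PV        t(t+1)·PV
  1         2.00         1.8198         1.8198           3.6397
  2         2.00         1.6559         3.3118           9.9354
  3         2.00         1.5067         4.5202          18.0808
  4         2.00         1.3710         5.4840          27.4201
  5         2.00         1.2475         6.2375          37.4251
  6       102.00        57.8914       347.3484       2,431.4386
  Σ                     65.4924       368.7218       2,527.9397
P = 65.4924.
Convexity = Σ t(t+1)·PV / [P·(1+y)²] = 2,527.9397 / (65.4924 × 1.207801) = 31.95807.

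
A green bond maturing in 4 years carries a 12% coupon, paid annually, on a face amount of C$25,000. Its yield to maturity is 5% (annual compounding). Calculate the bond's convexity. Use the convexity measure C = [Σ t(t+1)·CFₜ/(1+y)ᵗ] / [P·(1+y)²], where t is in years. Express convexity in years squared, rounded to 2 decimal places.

14.94

With y = 0.05:
  t   CF        PV=CF/(1+0.05)^t    t·PV        t(t+1)·PV
  1     3,000.00     2,857.1429     2,857.1429       5,714.2857
  2     3,000.00     2,721.0884     5,442.1769      16,326.5306
  3     3,000.00     2,591.5128     7,774.5384      31,098.1535
  4    28,000.00    23,035.6693    92,142.6772     460,713.3859
  Σ                 31,205.4134   108,216.5353     513,852.3558
P = 31,205.4134.
Convexity = Σ t(t+1)·PV / [P·(1+y)²] = 513,852.3558 / (31,205.4134 × 1.102500) = 14.93585.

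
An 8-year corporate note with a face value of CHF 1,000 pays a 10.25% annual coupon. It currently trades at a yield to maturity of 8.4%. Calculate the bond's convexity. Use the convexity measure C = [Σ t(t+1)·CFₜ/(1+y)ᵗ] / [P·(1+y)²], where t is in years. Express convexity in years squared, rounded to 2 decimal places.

With y = 0.084:
  t   CF        PV=CF/(1+0.084)^t    t·PV        t(t+1)·PV
  1       102.50        94.5572        94.5572         189.1144
  2       102.50        87.2299       174.4598         523.3793
  3       102.50        80.4704       241.4111         965.6445
  4       102.50        74.2347       296.9386       1,484.6932
  5       102.50        68.4822       342.4108       2,054.4648
  6       102.50        63.1754       379.0525       2,653.3678
  7       102.50        58.2799       407.9594       3,263.6751
  8     1,102.50       578.2882     4,626.3057      41,636.7514
  Σ                  1,104.7178     6,563.0952      52,771.0905
P = 1,104.7178.
Convexity = Σ t(t+1)·PV / [P·(1+y)²] = 52,771.0905 / (1,104.7178 × 1.175056) = 40.65240.

40.65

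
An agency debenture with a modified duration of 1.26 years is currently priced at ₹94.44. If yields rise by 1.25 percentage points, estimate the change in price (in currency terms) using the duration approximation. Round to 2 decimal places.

Duration approximation: ΔP/P ≈ -D_mod · Δy = -1.26 × (+0.0125) = -0.015750.
ΔP ≈ 94.44 × (-0.015750) = -1.48743.

-₹1.49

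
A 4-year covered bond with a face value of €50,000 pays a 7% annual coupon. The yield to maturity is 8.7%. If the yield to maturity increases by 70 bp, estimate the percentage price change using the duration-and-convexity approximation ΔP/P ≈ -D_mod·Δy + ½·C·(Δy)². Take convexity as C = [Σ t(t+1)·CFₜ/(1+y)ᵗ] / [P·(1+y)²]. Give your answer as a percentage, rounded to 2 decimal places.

With y = 0.087:
  t   CF        PV=CF/(1+0.087)^t    t·PV        t(t+1)·PV
  1     3,500.00     3,219.8712     3,219.8712       6,439.7424
  2     3,500.00     2,962.1630     5,924.3260      17,772.9781
  3     3,500.00     2,725.0810     8,175.2429      32,700.9717
  4    53,500.00    38,320.8916   153,283.5666     766,417.8330
  Σ                 47,228.0069   170,603.0068     823,331.5253
P = 47,228.0069; D_Mac = 3.61233 yrs; D_mod = 3.32321 yrs; C = 14.75421.
Duration effect: -3.32321 × (+0.007) = -0.023262
Convexity effect: 0.5 × 14.75421 × (0.007)² = +0.0003615
ΔP/P ≈ -0.023262 + 0.0003615 = -0.022901 = -2.2901%.

-2.29%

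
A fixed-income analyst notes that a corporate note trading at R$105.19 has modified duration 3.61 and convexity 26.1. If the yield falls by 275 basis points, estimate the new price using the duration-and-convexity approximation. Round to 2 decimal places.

Duration effect: -D_mod·Δy = -3.61 × (-0.0275) = +0.099275
Convexity effect: ½·C·(Δy)² = 0.5 × 26.1 × (-0.0275)² = +0.0098690625
ΔP/P ≈ +0.099275 + 0.0098690625 = +0.1091440625
New price ≈ 105.19 × (1 + 0.1091440625) = 116.670863934375.

R$116.67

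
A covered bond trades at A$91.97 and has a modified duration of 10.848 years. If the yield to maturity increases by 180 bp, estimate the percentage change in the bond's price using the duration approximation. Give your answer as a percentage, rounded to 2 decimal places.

-19.53%

Duration approximation: ΔP/P ≈ -D_mod · Δy = -10.848 × (+0.018) = -0.195264.
As a percentage: -19.5264%.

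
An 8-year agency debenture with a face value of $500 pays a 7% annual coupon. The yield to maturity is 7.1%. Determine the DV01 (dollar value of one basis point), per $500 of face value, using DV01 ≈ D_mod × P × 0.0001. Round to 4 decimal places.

Periodic yield y = 0.071.
  t   CF        PV=CF/(1+0.071)^t    t·PV
  1        35.00        32.6797        32.6797
  2        35.00        30.5133        61.0266
  3        35.00        28.4905        85.4714
  4        35.00        26.6017       106.4070
  5        35.00        24.8382       124.1912
  6        35.00        23.1916       139.1498
  7        35.00        21.6542       151.5793
  8       535.00       309.0566     2,472.4528
  Σ                    497.0259     3,172.9577
P = 497.0259; D_Mac = 6.38389 yrs; D_mod = 5.96068 yrs.
DV01 ≈ 5.96068 × 497.0259 × 0.0001 = 0.296261.

$0.2963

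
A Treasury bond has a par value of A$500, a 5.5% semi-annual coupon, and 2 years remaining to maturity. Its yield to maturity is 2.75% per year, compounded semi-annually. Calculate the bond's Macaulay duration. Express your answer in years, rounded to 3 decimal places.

1.923 years

Periodic yield y = 0.01375. Discount each cash flow and weight by its period:
  t   CF        PV=CF/(1+0.01375)^t    t·PV
  1        13.75        13.5635        13.5635
  2        13.75        13.3795        26.7591
  3        13.75        13.1981        39.5942
  4       513.75       486.4390     1,945.7559
  Σ                    526.5801     2,025.6727
Price P = Σ PV = 526.5801.
Macaulay duration = Σ(t·PV) / P = 2,025.6727 / 526.5801 = 3.84685 half-year periods.
In years: 3.84685 / 2 = 1.92342 years.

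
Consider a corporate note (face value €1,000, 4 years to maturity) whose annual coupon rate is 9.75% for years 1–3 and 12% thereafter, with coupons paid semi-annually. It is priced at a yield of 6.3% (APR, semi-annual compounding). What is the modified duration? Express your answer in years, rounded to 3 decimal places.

3.344 years

Periodic yield y = 0.0315. First find Macaulay duration:
  t   CF        PV=CF/(1+0.0315)^t    t·PV
  1        48.75        47.2613        47.2613
  2        48.75        45.8180        91.6360
  3        48.75        44.4188       133.2564
  4        48.75        43.0623       172.2494
  5        48.75        41.7473       208.7365
  6        48.75        40.4724       242.8345
  7        60.00        48.2910       338.0373
  8     1,060.00       827.0885     6,616.7084
  Σ                  1,138.1598     7,850.7199
P = 1,138.1598; Macaulay duration = 7,850.7199 / 1,138.1598 = 6.89773 half-year periods = 3.44887 years.
Modified duration = D_Mac / (1 + y) = 3.44887 / 1.0315 = 3.34354 years.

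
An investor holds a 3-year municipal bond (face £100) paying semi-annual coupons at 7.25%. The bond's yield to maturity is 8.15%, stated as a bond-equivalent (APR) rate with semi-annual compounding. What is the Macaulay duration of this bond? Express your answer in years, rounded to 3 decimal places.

Periodic yield y = 0.04075. Discount each cash flow and weight by its period:
  t   CF        PV=CF/(1+0.04075)^t    t·PV
  1        3.625         3.4831         3.4831
  2        3.625         3.3467         6.6934
  3        3.625         3.2156         9.6469
  4        3.625         3.0897        12.3590
  5        3.625         2.9688        14.8438
  6      103.625        81.5429       489.2573
  Σ                     97.6468       536.2834
Price P = Σ PV = 97.6468.
Macaulay duration = Σ(t·PV) / P = 536.2834 / 97.6468 = 5.49207 half-year periods.
In years: 5.49207 / 2 = 2.74604 years.

2.746 years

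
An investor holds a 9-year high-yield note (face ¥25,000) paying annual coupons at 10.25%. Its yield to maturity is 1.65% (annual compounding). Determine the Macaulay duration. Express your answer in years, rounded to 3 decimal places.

6.960 years

Periodic yield y = 0.0165. Discount each cash flow and weight by its year:
  t   CF        PV=CF/(1+0.0165)^t    t·PV
  1     2,562.50     2,520.9051     2,520.9051
  2     2,562.50     2,479.9853     4,959.9706
  3     2,562.50     2,439.7298     7,319.1893
  4     2,562.50     2,400.1277     9,600.5106
  5     2,562.50     2,361.1684    11,805.8419
  6     2,562.50     2,322.8415    13,937.0490
  7     2,562.50     2,285.1367    15,995.9572
  8     2,562.50     2,248.0440    17,984.3521
  9    27,562.50    23,787.6840   214,089.1557
  Σ                 42,845.6224   298,212.9316
Price P = Σ PV = 42,845.6224.
Macaulay duration = Σ(t·PV) / P = 298,212.9316 / 42,845.6224 = 6.96017 years.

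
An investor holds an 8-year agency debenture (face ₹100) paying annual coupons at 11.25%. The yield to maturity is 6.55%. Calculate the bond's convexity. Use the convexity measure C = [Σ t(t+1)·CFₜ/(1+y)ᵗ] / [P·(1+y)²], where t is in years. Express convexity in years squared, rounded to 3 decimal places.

With y = 0.0655:
  t   CF        PV=CF/(1+0.0655)^t    t·PV        t(t+1)·PV
  1        11.25        10.5584        10.5584          21.1168
  2        11.25         9.9094        19.8187          59.4562
  3        11.25         9.3002        27.9006         111.6024
  4        11.25         8.7285        34.9139         174.5696
  5        11.25         8.1919        40.9596         245.7573
  6        11.25         7.6883        46.1300         322.9097
  7        11.25         7.2157        50.5099         404.0791
  8       111.25        66.9688       535.7502       4,821.7522
  Σ                    128.5612       766.5413       6,161.2433
P = 128.5612.
Convexity = Σ t(t+1)·PV / [P·(1+y)²] = 6,161.2433 / (128.5612 × 1.135290) = 42.21352.

42.214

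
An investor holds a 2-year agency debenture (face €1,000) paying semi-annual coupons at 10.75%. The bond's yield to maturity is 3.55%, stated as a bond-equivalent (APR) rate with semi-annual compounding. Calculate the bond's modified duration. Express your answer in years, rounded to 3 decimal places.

Periodic yield y = 0.01775. First find Macaulay duration:
  t   CF        PV=CF/(1+0.01775)^t    t·PV
  1        53.75        52.8126        52.8126
  2        53.75        51.8915       103.7830
  3        53.75        50.9865       152.9595
  4     1,053.75       982.1394     3,928.5577
  Σ                  1,137.8300     4,238.1127
P = 1,137.8300; Macaulay duration = 4,238.1127 / 1,137.8300 = 3.72473 half-year periods = 1.86237 years.
Modified duration = D_Mac / (1 + y) = 1.86237 / 1.01775 = 1.82989 years.

1.830 years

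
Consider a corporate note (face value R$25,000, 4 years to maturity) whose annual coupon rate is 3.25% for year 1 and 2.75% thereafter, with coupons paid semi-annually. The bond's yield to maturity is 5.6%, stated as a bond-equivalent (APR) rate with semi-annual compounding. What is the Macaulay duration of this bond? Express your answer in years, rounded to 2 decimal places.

Periodic yield y = 0.028. Discount each cash flow and weight by its period:
  t   CF        PV=CF/(1+0.028)^t    t·PV
  1       406.25       395.1848       395.1848
  2       406.25       384.4210       768.8421
  3       343.75       316.4196       949.2588
  4       343.75       307.8012     1,231.2046
  5       343.75       299.4175     1,497.0873
  6       343.75       291.2621     1,747.5728
  7       343.75       283.3289     1,983.3024
  8    25,343.75    20,320.1055   162,560.8441
  Σ                 22,597.9406   171,133.2969
Price P = Σ PV = 22,597.9406.
Macaulay duration = Σ(t·PV) / P = 171,133.2969 / 22,597.9406 = 7.57296 half-year periods.
In years: 7.57296 / 2 = 3.78648 years.

3.79 years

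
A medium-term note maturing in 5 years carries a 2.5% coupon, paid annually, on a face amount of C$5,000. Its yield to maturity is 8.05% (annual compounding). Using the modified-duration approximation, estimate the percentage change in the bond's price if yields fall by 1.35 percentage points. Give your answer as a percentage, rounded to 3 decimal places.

+5.903%

Periodic yield y = 0.0805. Modified duration first:
  t   CF        PV=CF/(1+0.0805)^t    t·PV
  1       125.00       115.6872       115.6872
  2       125.00       107.0682       214.1364
  3       125.00        99.0913       297.2740
  4       125.00        91.7088       366.8351
  5     5,125.00     3,479.9260    17,399.6302
  Σ                  3,893.4815    18,393.5629
P = 3,893.4815; D_Mac = 4.72419 yrs; D_mod = 4.72419/(1+0.0805) = 4.37223 yrs.
ΔP/P ≈ -D_mod · Δy = -4.37223 × (-0.0135) = +0.059025 = +5.9025%.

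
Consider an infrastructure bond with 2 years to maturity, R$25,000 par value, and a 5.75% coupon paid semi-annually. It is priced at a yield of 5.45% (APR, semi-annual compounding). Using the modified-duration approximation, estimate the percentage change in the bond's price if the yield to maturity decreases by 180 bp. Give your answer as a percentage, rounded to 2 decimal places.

+3.36%

Periodic yield y = 0.02725. Modified duration first:
  t   CF        PV=CF/(1+0.02725)^t    t·PV
  1       718.75       699.6836       699.6836
  2       718.75       681.1230     1,362.2460
  3       718.75       663.0548     1,989.1643
  4    25,718.75    23,096.4513    92,385.8052
  Σ                 25,140.3127    96,436.8992
P = 25,140.3127; D_Mac = 3.83595 half-year periods = 1.91797 yrs; D_mod = 1.91797/(1+0.02725) = 1.86710 yrs.
ΔP/P ≈ -D_mod · Δy = -1.86710 × (-0.018) = +0.033608 = +3.3608%.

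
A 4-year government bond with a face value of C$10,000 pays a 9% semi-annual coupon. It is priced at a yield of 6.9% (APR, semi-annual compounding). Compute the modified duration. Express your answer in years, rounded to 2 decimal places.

Periodic yield y = 0.0345. First find Macaulay duration:
  t   CF        PV=CF/(1+0.0345)^t    t·PV
  1       450.00       434.9928       434.9928
  2       450.00       420.4860       840.9720
  3       450.00       406.4630     1,219.3890
  4       450.00       392.9077     1,571.6308
  5       450.00       379.8044     1,899.0222
  6       450.00       367.1382     2,202.8290
  7       450.00       354.8943     2,484.2602
  8    10,450.00     7,966.5875    63,732.7000
  Σ                 10,723.2739    74,385.7960
P = 10,723.2739; Macaulay duration = 74,385.7960 / 10,723.2739 = 6.93686 half-year periods = 3.46843 years.
Modified duration = D_Mac / (1 + y) = 3.46843 / 1.0345 = 3.35276 years.

3.35 years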